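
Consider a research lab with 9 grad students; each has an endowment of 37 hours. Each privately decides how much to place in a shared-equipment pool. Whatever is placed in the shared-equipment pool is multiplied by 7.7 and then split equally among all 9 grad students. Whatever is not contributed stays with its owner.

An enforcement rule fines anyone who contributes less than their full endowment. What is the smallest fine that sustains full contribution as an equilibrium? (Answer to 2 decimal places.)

Given the others contribute fully, the best deviation is to contribute 0 (any partial contribution still incurs the fine and gives up units whose private return 0.8556 is below 1).
Deviating from 37 to 0 saves 37 hours but forfeits the deviator's share of the drop in the shared-equipment pool: 7.7/9 × 37 = 31.66.
So the deviation gain is 37 − 31.66 = 5.34, and the fine must be at least 5.34 hours to wipe it out.

5.34 hours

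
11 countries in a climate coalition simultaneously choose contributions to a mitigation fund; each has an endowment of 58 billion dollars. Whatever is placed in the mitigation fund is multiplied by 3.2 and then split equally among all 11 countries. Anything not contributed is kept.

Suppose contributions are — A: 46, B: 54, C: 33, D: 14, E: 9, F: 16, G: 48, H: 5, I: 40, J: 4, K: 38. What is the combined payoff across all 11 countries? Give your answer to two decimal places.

1313.40 billion dollars

Total contributed: 46 + 54 + 33 + 14 + 9 + 16 + 48 + 5 + 40 + 4 + 38 = 307; total kept: 11 × 58 − 307 = 331.
The mitigation fund pays out 3.2 × 307 = 982.40 in aggregate.
Group total = 331 + 982.40 = 1313.40.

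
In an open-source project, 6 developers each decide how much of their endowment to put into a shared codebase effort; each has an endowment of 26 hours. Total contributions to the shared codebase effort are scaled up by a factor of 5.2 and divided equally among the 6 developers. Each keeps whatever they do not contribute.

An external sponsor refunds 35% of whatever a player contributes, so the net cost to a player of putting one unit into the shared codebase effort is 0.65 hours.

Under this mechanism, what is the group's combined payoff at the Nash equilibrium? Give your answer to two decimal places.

The effective private return per unit is now (5.2/6) / 0.65 = 1.3333 > 1, so every player's dominant strategy flips to full contribution.
So the Nash equilibrium is full contribution by all 6; the group earns 6 × (26 × 0.35 + 5.2 × 26) = 865.80.

865.80 hours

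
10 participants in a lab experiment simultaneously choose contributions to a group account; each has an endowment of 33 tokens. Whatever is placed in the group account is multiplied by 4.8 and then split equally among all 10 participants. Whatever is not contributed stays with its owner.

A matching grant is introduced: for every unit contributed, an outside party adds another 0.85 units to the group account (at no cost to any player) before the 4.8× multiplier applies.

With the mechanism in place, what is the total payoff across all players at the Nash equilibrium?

330.00 tokens

With the mechanism, a contributed unit returns 4.8 × 1.85 / 10 = 0.8880 per unit of net cost — still below 1 — so contributing 0 remains dominant for every player.
Everyone keeps their endowment and the group total is 10 × 33 = 330.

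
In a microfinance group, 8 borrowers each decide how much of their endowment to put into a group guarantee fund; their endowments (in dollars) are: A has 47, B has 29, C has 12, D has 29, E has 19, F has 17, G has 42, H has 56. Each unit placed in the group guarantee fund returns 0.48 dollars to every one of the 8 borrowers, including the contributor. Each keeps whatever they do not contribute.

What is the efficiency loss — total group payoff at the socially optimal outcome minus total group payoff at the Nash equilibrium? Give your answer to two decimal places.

The private return per contributed unit is 0.48 < 1 for everyone, so the Nash equilibrium is zero contribution and the group total is Σ E_j = 47 + 29 + 12 + 29 + 19 + 17 + 42 + 56 = 251.
Each contributed unit returns 3.840 to the group, so the social optimum is full contribution by everyone: group total = 3.840 × 251 = 963.84.
Efficiency loss = (3.840 − 1) × 251 = 712.84.

712.84 dollars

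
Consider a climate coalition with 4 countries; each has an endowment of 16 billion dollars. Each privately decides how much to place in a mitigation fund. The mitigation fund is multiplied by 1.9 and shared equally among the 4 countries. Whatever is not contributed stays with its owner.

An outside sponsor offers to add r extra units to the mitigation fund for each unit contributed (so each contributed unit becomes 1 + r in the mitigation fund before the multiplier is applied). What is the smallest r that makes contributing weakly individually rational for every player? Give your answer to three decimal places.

With matching at rate r, one contributed unit becomes (1 + r) in the mitigation fund and returns 1.9 × (1 + r) / 4 to the contributor.
Setting this equal to 1: 1 + r = 4/1.9 = 2.1053.
So the minimum matching rate is r = 2.1053 − 1 = 1.105.

1.105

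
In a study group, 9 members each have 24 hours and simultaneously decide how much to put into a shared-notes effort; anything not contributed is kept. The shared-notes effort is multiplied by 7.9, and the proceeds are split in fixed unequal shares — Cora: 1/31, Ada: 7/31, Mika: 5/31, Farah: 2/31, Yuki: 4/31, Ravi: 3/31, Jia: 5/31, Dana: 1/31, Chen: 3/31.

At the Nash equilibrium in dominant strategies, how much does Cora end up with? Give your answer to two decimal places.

For player j, contributing a unit is worthwhile iff 7.9 × (j's share) ≥ 1, i.e. iff j's share is at least 0.1266.
Ada, Mika, Yuki and Jia are above the threshold, contributing 24 each; the remaining 5 contribute 0. Total contributed: 96.
Cora keeps 24 and receives 7.9 × 96 × 1/31 = 24.46 from the shared-notes effort, for a payoff of 48.46.

48.46 hours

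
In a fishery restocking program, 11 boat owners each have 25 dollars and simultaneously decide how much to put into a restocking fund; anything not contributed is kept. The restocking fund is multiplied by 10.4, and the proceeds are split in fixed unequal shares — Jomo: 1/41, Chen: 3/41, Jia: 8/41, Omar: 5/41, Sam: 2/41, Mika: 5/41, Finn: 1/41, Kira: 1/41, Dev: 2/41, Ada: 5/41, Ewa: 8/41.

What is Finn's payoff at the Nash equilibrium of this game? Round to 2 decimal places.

A player with share s gets back 10.4·s per unit contributed, so full contribution is dominant for anyone with s > 1/10.4 = 0.0962 and zero contribution is dominant for anyone below.
The shares above 0.0962 belong to Jia, Omar, Mika, Ada and Ewa, contributing 25 each; the remaining 6 contribute 0. Total contributed: 125.
Finn keeps 25 and receives 10.4 × 125 × 1/41 = 31.71 from the restocking fund, for a payoff of 56.71.

56.71 dollars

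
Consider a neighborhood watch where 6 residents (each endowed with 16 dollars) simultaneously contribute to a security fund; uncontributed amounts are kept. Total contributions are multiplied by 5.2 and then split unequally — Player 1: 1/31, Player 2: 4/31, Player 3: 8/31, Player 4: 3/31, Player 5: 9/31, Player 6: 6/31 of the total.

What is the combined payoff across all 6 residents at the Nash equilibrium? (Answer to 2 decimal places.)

297.60 dollars

Player j's private return per contributed unit is 5.2 × (j's share). Contributing is weakly dominant for j when that share is at least 1/5.2 = 0.1923, and contributing 0 is dominant otherwise.
The shares above 0.1923 belong to Player 3, Player 5 and Player 6, contributing 16 each; the remaining 3 contribute 0. Total contributed: 48.
The security fund pays out 5.2 × 48 = 249.60 in total (split across the unequal shares, but the aggregate is all that matters for the group sum).
The 3 free-riders keep 16 each, adding 48. Group total = 48 + 249.60 = 297.60.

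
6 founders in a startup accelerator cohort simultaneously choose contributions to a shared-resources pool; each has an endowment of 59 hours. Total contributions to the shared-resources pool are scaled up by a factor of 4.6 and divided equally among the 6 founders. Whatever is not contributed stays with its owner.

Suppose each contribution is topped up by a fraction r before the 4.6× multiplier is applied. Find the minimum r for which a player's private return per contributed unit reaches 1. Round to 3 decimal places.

With matching at rate r, one contributed unit becomes (1 + r) in the shared-resources pool and returns 4.6 × (1 + r) / 6 to the contributor.
Setting this equal to 1: 1 + r = 6/4.6 = 1.3043.
So the minimum matching rate is r = 1.3043 − 1 = 0.304.

0.304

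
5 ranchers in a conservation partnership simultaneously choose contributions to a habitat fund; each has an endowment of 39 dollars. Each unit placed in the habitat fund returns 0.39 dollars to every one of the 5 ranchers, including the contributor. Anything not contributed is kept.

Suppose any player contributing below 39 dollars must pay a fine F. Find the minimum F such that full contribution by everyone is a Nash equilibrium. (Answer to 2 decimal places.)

23.79 dollars

Given the others contribute fully, the best deviation is to contribute 0 (any partial contribution still incurs the fine and gives up units whose private return 0.39 is below 1).
Deviating from 39 to 0 saves 39 dollars but forfeits the deviator's share of the drop in the habitat fund: 0.39 × 39 = 15.21.
So the deviation gain is 39 − 15.21 = 23.79, and the fine must be at least 23.79 dollars to wipe it out.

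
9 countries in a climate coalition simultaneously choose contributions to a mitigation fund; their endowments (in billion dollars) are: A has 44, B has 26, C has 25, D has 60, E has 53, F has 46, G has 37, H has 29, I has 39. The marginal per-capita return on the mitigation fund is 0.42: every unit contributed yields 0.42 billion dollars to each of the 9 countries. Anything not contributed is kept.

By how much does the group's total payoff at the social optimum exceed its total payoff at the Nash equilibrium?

998.02 billion dollars

The private return per contributed unit is 0.42 < 1 for everyone, so the Nash equilibrium is zero contribution and the group total is Σ E_j = 44 + 26 + 25 + 60 + 53 + 46 + 37 + 29 + 39 = 359.
Each contributed unit returns 3.780 to the group, so the social optimum is full contribution by everyone: group total = 3.780 × 359 = 1357.02.
Efficiency loss = (3.780 − 1) × 359 = 998.02.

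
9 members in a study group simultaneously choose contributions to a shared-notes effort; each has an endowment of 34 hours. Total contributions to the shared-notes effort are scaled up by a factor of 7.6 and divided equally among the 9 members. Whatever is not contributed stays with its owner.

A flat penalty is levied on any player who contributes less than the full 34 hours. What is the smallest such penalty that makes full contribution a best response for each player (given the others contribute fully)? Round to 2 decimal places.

5.29 hours

Given the others contribute fully, the best deviation is to contribute 0 (any partial contribution still incurs the fine and gives up units whose private return 0.8444 is below 1).
Deviating from 34 to 0 saves 34 hours but forfeits the deviator's share of the drop in the shared-notes effort: 7.6/9 × 34 = 28.71.
So the deviation gain is 34 − 28.71 = 5.29, and the fine must be at least 5.29 hours to wipe it out.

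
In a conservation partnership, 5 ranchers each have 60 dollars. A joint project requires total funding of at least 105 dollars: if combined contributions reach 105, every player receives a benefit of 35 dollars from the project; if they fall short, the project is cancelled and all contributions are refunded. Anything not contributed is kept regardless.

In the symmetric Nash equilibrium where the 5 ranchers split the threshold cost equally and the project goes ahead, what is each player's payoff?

Equal share of the threshold: 105/5 = 21.
At this profile no one gains by cutting their contribution: any cut drops the total below 105, the project is cancelled, contributions are refunded, and the deviator ends with 60, which is less than 60 − 21 + 35 = 74. Contributing more than 21 just wastes the excess. So contributing exactly 21 is a best response.
Each player's payoff: 60 − 21 + 35 = 74.

74 dollars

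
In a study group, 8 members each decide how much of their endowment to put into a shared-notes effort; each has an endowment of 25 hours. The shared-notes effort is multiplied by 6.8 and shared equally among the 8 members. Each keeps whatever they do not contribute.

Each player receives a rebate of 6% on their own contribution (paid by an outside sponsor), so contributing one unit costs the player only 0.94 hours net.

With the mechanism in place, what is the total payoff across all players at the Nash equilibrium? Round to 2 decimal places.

Even with the mechanism, each unit contributed returns only (6.8/8) / 0.94 = 0.9043 per unit of net cost, so contributing nothing is still dominant.
Everyone keeps their endowment and the group total is 8 × 25 = 200.

200.00 hours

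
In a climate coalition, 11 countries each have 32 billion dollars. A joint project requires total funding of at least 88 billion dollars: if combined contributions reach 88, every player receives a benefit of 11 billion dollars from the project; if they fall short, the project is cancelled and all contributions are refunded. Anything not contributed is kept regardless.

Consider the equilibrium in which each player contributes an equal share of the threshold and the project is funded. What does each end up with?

Equal share of the threshold: 88/11 = 8.
At this profile no one gains by cutting their contribution: any cut drops the total below 88, the project is cancelled, contributions are refunded, and the deviator ends with 32, which is less than 32 − 8 + 11 = 35. Contributing more than 8 just wastes the excess. So contributing exactly 8 is a best response.
Each player's payoff: 32 − 8 + 11 = 35.

35 billion dollars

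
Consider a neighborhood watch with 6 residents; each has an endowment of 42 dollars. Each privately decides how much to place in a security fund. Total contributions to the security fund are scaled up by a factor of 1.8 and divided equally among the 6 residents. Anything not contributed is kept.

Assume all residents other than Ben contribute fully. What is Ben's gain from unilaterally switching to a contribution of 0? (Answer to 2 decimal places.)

29.40 dollars

Switching from a contribution of 42 to 0 lets Ben keep an extra 42 dollars, but lowers the security fund by 42, which costs Ben their own share of that drop: 1.8/6 × 42 = 12.60.
Net gain = 42 − 12.60 = 29.40. The private return per contributed unit (0.3000) is below 1, so free-riding is indeed the best response regardless of what the others do.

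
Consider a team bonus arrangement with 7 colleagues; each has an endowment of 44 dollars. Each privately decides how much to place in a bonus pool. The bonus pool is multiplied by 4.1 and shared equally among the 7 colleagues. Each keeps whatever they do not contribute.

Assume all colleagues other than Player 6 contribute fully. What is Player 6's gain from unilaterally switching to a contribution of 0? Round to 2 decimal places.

18.23 dollars

Switching from a contribution of 44 to 0 lets Player 6 keep an extra 44 dollars, but lowers the bonus pool by 44, which costs Player 6 their own share of that drop: 4.1/7 × 44 = 25.77.
Net gain = 44 − 25.77 = 18.23. The private return per contributed unit (0.5857) is below 1, so free-riding is indeed the best response regardless of what the others do.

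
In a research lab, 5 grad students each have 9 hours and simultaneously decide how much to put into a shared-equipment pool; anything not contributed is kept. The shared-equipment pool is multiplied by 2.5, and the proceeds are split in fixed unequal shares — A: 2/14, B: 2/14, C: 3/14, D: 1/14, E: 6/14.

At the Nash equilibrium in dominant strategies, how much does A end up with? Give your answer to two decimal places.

A player with share s gets back 2.5·s per unit contributed, so full contribution is dominant for anyone with s > 1/2.5 = 0.4000 and zero contribution is dominant for anyone below.
E alone (share 6/14) is above the threshold, contributing 9; the remaining 4 contribute 0. Total contributed: 9.
A keeps 9 and receives 2.5 × 9 × 2/14 = 3.21 from the shared-equipment pool, for a payoff of 12.21.

12.21 hours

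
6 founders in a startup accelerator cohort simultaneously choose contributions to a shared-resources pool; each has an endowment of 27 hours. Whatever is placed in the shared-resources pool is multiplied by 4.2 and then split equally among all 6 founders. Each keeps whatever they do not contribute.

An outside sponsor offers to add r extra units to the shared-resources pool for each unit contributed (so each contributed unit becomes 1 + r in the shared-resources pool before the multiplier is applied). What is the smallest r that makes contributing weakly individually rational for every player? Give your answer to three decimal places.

With matching at rate r, one contributed unit becomes (1 + r) in the shared-resources pool and returns 4.2 × (1 + r) / 6 to the contributor.
Setting this equal to 1: 1 + r = 6/4.2 = 1.4286.
So the minimum matching rate is r = 1.4286 − 1 = 0.429.

0.429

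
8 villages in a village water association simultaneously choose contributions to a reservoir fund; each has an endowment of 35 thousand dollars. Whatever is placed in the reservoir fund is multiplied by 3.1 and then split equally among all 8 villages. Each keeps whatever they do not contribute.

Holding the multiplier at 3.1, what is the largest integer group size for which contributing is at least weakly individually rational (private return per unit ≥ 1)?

Private return per unit is 3.1/(group size), which is ≥ 1 whenever the group size is ≤ 3.1.
The largest such integer is 3.

3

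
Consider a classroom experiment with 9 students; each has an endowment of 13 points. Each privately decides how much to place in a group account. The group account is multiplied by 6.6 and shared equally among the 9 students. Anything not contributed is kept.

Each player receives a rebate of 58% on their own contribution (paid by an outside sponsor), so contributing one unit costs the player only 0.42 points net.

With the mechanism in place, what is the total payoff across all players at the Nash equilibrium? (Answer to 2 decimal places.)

The effective private return per unit is now (6.6/9) / 0.42 = 1.7460 > 1, so every player's dominant strategy flips to full contribution.
At the Nash equilibrium everyone contributes 13. Group total payoff = 9 × (13 × 0.58 + 6.6 × 13) = 840.06.

840.06 points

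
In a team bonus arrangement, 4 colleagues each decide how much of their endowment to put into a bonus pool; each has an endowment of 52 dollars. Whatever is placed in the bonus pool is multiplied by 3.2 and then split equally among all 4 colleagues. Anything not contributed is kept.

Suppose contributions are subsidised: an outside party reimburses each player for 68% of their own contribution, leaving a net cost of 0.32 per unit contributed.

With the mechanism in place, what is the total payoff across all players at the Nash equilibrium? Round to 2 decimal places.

807.04 dollars

With the mechanism, a contributed unit returns (3.2/4) / 0.32 = 2.5000 per unit of net cost to the contributor — now above 1 — so contributing fully is weakly dominant for every player.
So the Nash equilibrium is full contribution by all 4; the group earns 4 × (52 × 0.68 + 3.2 × 52) = 807.04.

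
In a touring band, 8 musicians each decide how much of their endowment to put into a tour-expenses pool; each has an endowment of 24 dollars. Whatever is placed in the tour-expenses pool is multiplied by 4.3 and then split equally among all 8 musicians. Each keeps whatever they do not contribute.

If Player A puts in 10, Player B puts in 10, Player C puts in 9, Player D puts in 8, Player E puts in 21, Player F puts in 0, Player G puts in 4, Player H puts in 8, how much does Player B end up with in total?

Total contributed: 10 + 10 + 9 + 8 + 21 + 0 + 4 + 8 = 70.
Each receives 4.3 × 70 / 8 = 37.63 from the tour-expenses pool.
Player B keeps 24 − 10 = 14, so Player B's payoff is 14 + 37.63 = 51.63.

51.63 dollars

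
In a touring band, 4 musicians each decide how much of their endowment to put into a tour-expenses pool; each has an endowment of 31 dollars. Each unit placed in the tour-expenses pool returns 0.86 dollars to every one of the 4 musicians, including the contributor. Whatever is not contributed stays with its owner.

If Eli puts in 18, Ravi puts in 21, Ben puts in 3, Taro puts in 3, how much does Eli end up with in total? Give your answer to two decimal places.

51.70 dollars

Total contributed: 18 + 21 + 3 + 3 = 45.
Each receives 0.86 × 45 = 38.70 from the tour-expenses pool.
Eli keeps 31 − 18 = 13, so Eli's payoff is 13 + 38.70 = 51.70.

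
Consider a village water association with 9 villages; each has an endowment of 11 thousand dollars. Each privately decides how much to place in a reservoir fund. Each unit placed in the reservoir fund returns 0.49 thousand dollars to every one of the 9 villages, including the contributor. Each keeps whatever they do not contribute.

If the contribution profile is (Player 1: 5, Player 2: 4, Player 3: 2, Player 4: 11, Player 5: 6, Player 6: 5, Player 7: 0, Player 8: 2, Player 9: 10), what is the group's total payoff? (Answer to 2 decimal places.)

252.45 thousand dollars

Total contributed: 5 + 4 + 2 + 11 + 6 + 5 + 0 + 2 + 10 = 45; total kept: 9 × 11 − 45 = 54.
The reservoir fund pays out 0.49 × 9 × 45 = 198.45 in aggregate.
Group total = 54 + 198.45 = 252.45.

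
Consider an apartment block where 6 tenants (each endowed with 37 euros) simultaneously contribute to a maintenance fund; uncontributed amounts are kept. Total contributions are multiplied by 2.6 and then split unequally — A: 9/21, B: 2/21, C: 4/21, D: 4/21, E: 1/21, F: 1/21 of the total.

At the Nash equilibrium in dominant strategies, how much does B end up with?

Each unit j contributes comes back to j as 2.6 × (j's share), so j prefers to contribute only if that share exceeds 1/2.6 = 0.3846; otherwise keeping the unit dominates.
A alone (share 9/21) is above the threshold, contributing 37; the remaining 5 contribute 0. Total contributed: 37.
B keeps 37 and receives 2.6 × 37 × 2/21 = 9.16 from the maintenance fund, for a payoff of 46.16.

46.16 euros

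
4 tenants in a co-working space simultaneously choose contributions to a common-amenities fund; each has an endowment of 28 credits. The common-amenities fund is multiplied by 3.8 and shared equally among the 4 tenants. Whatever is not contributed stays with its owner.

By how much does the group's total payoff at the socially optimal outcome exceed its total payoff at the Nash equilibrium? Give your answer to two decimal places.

Each contributed unit returns 3.8/4 = 0.9500 to its contributor — below 1 — so contributing 0 is dominant for every player. At the Nash equilibrium everyone keeps their 28, and the group total is 4 × 28 = 112.
Each contributed unit returns 3.800 to the group as a whole (0.9500 to each of 4 players), which exceeds 1, so the social optimum is full contribution: group total = 3.800 × 112 = 425.60.
Efficiency loss = 425.60 − 112 = 313.60.

313.60 credits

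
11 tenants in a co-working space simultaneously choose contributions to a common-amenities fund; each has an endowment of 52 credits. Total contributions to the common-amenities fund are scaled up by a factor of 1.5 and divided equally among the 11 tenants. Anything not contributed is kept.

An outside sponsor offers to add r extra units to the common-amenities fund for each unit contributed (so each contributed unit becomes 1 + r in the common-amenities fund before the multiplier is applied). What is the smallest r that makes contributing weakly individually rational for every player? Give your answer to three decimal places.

6.333

With matching at rate r, one contributed unit becomes (1 + r) in the common-amenities fund and returns 1.5 × (1 + r) / 11 to the contributor.
Setting this equal to 1: 1 + r = 11/1.5 = 7.3333.
So the minimum matching rate is r = 7.3333 − 1 = 6.333.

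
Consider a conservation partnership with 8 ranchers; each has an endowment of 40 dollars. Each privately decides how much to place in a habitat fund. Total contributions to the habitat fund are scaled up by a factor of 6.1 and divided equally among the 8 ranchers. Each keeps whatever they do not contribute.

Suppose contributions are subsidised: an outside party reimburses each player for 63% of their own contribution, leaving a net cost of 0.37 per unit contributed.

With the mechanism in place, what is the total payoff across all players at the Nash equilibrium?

2153.60 dollars

With the mechanism, a contributed unit returns (6.1/8) / 0.37 = 2.0608 per unit of net cost to the contributor — now above 1 — so contributing fully is weakly dominant for every player.
At the Nash equilibrium everyone contributes 40. Group total payoff = 8 × (40 × 0.63 + 6.1 × 40) = 2153.60.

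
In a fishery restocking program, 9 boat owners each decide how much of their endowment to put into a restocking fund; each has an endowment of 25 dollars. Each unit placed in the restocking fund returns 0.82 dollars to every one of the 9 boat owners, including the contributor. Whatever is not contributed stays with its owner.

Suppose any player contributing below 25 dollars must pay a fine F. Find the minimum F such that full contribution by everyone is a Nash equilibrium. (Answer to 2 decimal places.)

4.50 dollars

Given the others contribute fully, the best deviation is to contribute 0 (any partial contribution still incurs the fine and gives up units whose private return 0.82 is below 1).
Deviating from 25 to 0 saves 25 dollars but forfeits the deviator's share of the drop in the restocking fund: 0.82 × 25 = 20.50.
So the deviation gain is 25 − 20.50 = 4.50, and the fine must be at least 4.50 dollars to wipe it out.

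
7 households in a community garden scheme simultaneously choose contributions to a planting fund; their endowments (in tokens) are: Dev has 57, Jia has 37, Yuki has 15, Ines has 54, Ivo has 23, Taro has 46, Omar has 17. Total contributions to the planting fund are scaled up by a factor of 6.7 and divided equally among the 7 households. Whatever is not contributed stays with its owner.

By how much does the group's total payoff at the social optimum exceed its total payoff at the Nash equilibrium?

The private return per contributed unit is 6.7/7 = 0.9571 < 1 for every player regardless of endowment, so the Nash equilibrium is zero contribution and the group total is Σ E_j = 57 + 37 + 15 + 54 + 23 + 46 + 17 = 249.
Each contributed unit returns 6.700 to the group, so the social optimum is full contribution by everyone: group total = 6.700 × 249 = 1668.30.
Efficiency loss = (6.700 − 1) × 249 = 1419.30.

1419.30 tokens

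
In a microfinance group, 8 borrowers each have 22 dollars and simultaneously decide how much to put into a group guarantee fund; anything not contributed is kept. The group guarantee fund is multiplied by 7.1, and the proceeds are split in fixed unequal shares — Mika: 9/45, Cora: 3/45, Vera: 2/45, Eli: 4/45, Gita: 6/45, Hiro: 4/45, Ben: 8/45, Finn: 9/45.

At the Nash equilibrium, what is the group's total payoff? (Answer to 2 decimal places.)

578.60 dollars

For player j, contributing a unit is worthwhile iff 7.1 × (j's share) ≥ 1, i.e. iff j's share is at least 0.1408.
Mika, Ben and Finn are above the threshold, contributing 22 each; the remaining 5 contribute 0. Total contributed: 66.
The group guarantee fund pays out 7.1 × 66 = 468.60 in total (split across the unequal shares, but the aggregate is all that matters for the group sum).
The 5 free-riders keep 22 each, adding 110. Group total = 110 + 468.60 = 578.60.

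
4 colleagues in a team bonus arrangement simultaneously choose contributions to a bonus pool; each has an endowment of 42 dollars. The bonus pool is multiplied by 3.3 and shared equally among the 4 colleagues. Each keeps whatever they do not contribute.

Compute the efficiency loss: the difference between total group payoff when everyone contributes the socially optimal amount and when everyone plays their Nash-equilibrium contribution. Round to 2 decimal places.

386.40 dollars

Each contributed unit returns 3.3/4 = 0.8250 to its contributor — below 1 — so contributing 0 is dominant for every player. At the Nash equilibrium everyone keeps their 42, and the group total is 4 × 42 = 168.
Each contributed unit returns 3.300 to the group as a whole (0.8250 to each of 4 players), which exceeds 1, so the social optimum is full contribution: group total = 3.300 × 168 = 554.40.
Efficiency loss = 554.40 − 168 = 386.40.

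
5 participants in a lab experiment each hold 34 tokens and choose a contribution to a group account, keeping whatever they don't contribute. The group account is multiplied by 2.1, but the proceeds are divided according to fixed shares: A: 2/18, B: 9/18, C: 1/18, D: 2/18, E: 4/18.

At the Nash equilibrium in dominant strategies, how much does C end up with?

37.97 tokens

Each unit j contributes comes back to j as 2.1 × (j's share), so j prefers to contribute only if that share exceeds 1/2.1 = 0.4762; otherwise keeping the unit dominates.
B alone (share 9/18) is above the threshold, contributing 34; the remaining 4 contribute 0. Total contributed: 34.
C keeps 34 and receives 2.1 × 34 × 1/18 = 3.97 from the group account, for a payoff of 37.97.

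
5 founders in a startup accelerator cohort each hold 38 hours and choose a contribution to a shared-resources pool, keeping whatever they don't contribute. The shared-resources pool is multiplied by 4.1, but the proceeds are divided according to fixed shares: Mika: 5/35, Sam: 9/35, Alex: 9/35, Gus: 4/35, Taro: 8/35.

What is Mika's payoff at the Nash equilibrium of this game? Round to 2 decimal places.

82.51 hours

For player j, contributing a unit is worthwhile iff 4.1 × (j's share) ≥ 1, i.e. iff j's share is at least 0.2439.
Sam and Alex clear that bar, contributing 38 each; the remaining 3 contribute 0. Total contributed: 76.
Mika keeps 38 and receives 4.1 × 76 × 5/35 = 44.51 from the shared-resources pool, for a payoff of 82.51.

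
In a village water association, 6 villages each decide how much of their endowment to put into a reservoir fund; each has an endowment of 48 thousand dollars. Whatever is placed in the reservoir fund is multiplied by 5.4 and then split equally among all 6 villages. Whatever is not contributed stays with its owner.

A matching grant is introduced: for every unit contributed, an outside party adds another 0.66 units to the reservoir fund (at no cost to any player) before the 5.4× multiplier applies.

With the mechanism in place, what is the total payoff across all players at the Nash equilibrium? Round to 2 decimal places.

2581.63 thousand dollars

The effective private return per unit is now 5.4 × 1.66 / 6 = 1.4940 > 1, so every player's dominant strategy flips to full contribution.
So the Nash equilibrium is full contribution by all 6; the group earns 5.4 × 1.66 × 288 = 2581.63.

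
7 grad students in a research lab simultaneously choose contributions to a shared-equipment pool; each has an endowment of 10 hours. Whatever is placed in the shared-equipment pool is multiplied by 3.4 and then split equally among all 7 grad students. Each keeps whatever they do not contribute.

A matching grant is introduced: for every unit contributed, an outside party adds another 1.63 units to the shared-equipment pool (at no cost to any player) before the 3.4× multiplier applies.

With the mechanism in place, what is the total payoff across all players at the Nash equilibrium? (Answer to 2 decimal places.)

625.94 hours

The effective private return per unit is now 3.4 × 2.63 / 7 = 1.2774 > 1, so every player's dominant strategy flips to full contribution.
At the Nash equilibrium everyone contributes 10. Group total payoff = 3.4 × 2.63 × 70 = 625.94.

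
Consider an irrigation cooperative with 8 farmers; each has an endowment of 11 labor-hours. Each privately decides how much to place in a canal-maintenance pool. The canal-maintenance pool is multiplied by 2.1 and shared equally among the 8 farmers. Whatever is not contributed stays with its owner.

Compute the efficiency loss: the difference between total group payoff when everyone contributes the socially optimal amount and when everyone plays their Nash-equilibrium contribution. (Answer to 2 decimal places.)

Each contributed unit returns 2.1/8 = 0.2625 to its contributor — below 1 — so contributing 0 is dominant for every player. At the Nash equilibrium everyone keeps their 11, and the group total is 8 × 11 = 88.
Each contributed unit returns 2.100 to the group as a whole (0.2625 to each of 8 players), which exceeds 1, so the social optimum is full contribution: group total = 2.100 × 88 = 184.80.
Efficiency loss = 184.80 − 88 = 96.80.

96.80 labor-hours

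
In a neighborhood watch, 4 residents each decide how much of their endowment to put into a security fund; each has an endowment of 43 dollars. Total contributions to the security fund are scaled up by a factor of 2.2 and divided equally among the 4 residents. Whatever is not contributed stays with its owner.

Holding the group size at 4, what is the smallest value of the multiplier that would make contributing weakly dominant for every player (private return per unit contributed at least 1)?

4

A contributed unit returns (multiplier)/4 to its contributor.
This reaches 1 exactly when the multiplier is 4.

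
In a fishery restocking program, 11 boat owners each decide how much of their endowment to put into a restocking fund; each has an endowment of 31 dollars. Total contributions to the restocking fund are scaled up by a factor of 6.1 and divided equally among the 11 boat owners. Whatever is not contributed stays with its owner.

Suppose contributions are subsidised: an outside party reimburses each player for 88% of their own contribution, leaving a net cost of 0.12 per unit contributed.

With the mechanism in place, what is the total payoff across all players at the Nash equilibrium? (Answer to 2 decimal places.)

Under the mechanism each unit contributed yields (6.1/11) / 0.12 = 4.6212 back to its contributor per unit of net cost, which exceeds 1, making full contribution the dominant choice for everyone.
So the Nash equilibrium is full contribution by all 11; the group earns 11 × (31 × 0.88 + 6.1 × 31) = 2380.18.

2380.18 dollars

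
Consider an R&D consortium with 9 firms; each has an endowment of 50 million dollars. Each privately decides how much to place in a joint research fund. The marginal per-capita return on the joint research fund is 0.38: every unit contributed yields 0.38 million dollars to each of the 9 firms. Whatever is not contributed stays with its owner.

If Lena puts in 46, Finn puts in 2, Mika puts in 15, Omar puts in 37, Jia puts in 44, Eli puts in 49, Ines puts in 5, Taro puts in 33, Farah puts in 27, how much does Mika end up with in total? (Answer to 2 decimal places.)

133.04 million dollars

Total contributed: 46 + 2 + 15 + 37 + 44 + 49 + 5 + 33 + 27 = 258.
Each receives 0.38 × 258 = 98.04 from the joint research fund.
Mika keeps 50 − 15 = 35, so Mika's payoff is 35 + 98.04 = 133.04.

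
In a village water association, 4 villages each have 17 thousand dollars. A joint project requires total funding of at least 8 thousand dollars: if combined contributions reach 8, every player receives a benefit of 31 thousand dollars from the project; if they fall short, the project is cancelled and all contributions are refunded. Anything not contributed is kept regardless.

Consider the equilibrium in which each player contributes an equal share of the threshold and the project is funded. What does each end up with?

46 thousand dollars

Equal share of the threshold: 8/4 = 2.
At this profile no one gains by cutting their contribution: any cut drops the total below 8, the project is cancelled, contributions are refunded, and the deviator ends with 17, which is less than 17 − 2 + 31 = 46. Contributing more than 2 just wastes the excess. So contributing exactly 2 is a best response.
Each player's payoff: 17 − 2 + 31 = 46.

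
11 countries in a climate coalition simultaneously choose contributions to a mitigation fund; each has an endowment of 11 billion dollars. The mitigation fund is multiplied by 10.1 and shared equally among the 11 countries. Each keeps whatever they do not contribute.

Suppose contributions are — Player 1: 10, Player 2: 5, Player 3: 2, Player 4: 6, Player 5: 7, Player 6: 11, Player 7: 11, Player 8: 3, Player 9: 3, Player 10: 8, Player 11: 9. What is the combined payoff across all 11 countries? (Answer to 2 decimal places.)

Total contributed: 10 + 5 + 2 + 6 + 7 + 11 + 11 + 3 + 3 + 8 + 9 = 75; total kept: 11 × 11 − 75 = 46.
The mitigation fund pays out 10.1 × 75 = 757.50 in aggregate.
Group total = 46 + 757.50 = 803.50.

803.50 billion dollars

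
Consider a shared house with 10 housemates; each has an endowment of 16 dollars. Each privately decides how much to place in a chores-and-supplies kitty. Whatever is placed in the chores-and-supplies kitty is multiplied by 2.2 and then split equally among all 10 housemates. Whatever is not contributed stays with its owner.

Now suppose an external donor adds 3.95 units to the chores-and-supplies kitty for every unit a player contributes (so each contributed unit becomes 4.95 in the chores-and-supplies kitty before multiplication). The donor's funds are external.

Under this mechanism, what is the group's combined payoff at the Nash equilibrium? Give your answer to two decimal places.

Under the mechanism each unit contributed yields 2.2 × 4.95 / 10 = 1.0890 back to its contributor per unit of net cost, which exceeds 1, making full contribution the dominant choice for everyone.
At the Nash equilibrium everyone contributes 16. Group total payoff = 2.2 × 4.95 × 160 = 1742.40.

1742.40 dollars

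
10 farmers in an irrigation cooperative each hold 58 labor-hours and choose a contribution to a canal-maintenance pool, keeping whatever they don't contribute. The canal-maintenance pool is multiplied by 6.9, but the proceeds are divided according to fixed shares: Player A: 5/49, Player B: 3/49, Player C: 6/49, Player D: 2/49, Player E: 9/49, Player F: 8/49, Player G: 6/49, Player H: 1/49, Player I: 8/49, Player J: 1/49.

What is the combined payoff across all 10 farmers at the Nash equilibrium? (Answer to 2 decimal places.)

Each unit j contributes comes back to j as 6.9 × (j's share), so j prefers to contribute only if that share exceeds 1/6.9 = 0.1449; otherwise keeping the unit dominates.
Player E, Player F and Player I clear that bar, contributing 58 each; the remaining 7 contribute 0. Total contributed: 174.
The canal-maintenance pool pays out 6.9 × 174 = 1200.60 in total (split across the unequal shares, but the aggregate is all that matters for the group sum).
The 7 free-riders keep 58 each, adding 406. Group total = 406 + 1200.60 = 1606.60.

1606.60 labor-hours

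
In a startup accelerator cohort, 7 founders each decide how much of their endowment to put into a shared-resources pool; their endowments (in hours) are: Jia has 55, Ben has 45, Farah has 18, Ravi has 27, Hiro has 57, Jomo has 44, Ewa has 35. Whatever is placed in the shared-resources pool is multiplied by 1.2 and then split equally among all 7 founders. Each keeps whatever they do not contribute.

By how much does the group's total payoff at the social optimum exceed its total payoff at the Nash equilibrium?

56.20 hours

The private return per contributed unit is 1.2/7 = 0.1714 < 1 for every player regardless of endowment, so the Nash equilibrium is zero contribution and the group total is Σ E_j = 55 + 45 + 18 + 27 + 57 + 44 + 35 = 281.
Each contributed unit returns 1.200 to the group, so the social optimum is full contribution by everyone: group total = 1.200 × 281 = 337.20.
Efficiency loss = (1.200 − 1) × 281 = 56.20.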